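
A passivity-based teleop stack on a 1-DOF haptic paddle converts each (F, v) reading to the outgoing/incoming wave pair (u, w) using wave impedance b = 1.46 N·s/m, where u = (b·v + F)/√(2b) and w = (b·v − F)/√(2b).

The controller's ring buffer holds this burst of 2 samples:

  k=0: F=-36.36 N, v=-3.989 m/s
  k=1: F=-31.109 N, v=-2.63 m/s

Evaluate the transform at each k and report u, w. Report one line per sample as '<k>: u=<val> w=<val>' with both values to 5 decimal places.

k=0: b·v=1.46×(-3.989)=-5.82394; √(2b)=1.70880; u=(-5.82394+(-36.36))/1.70880=-24.68628, w=(-5.82394−(-36.36))/1.70880=17.86988
k=1: b·v=1.46×(-2.63)=-3.83980; √(2b)=1.70880; u=(-3.83980+(-31.109))/1.70880=-20.45224, w=(-3.83980−(-31.109))/1.70880=15.95809

0: u=-24.68628 w=17.86988
1: u=-20.45224 w=15.95809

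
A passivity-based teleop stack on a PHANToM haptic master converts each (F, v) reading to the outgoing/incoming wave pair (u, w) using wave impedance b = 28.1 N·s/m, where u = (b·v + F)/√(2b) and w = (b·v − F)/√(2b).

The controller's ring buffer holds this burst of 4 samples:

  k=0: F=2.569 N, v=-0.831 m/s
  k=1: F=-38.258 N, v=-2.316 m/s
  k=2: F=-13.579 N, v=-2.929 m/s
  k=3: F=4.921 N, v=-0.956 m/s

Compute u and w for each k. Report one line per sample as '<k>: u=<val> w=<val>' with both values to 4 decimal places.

k=0: b·v=28.1×(-0.831)=-23.3511; √(2b)=7.4967; u=(-23.3511+2.569)/7.4967=-2.7722, w=(-23.3511−2.569)/7.4967=-3.4576
k=1: b·v=28.1×(-2.316)=-65.0796; √(2b)=7.4967; u=(-65.0796+(-38.258))/7.4967=-13.7845, w=(-65.0796−(-38.258))/7.4967=-3.5778
k=2: b·v=28.1×(-2.929)=-82.3049; √(2b)=7.4967; u=(-82.3049+(-13.579))/7.4967=-12.7902, w=(-82.3049−(-13.579))/7.4967=-9.1675
k=3: b·v=28.1×(-0.956)=-26.8636; √(2b)=7.4967; u=(-26.8636+4.921)/7.4967=-2.9270, w=(-26.8636−4.921)/7.4967=-4.2398

0: u=-2.7722 w=-3.4576
1: u=-13.7845 w=-3.5778
2: u=-12.7902 w=-9.1675
3: u=-2.9270 w=-4.2398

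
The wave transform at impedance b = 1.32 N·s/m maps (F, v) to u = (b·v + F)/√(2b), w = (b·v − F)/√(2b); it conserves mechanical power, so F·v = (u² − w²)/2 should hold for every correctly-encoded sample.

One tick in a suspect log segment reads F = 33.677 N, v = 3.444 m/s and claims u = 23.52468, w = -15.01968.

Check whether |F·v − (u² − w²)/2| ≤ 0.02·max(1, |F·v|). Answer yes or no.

no

F·v = 33.677×3.444 = 115.9836 W.
(u² − w²)/2 = (553.4106 − 225.5908)/2 = 163.9099 W.
|Δ| = 47.9263;  2% of max(1, |F·v|) = 2.3197.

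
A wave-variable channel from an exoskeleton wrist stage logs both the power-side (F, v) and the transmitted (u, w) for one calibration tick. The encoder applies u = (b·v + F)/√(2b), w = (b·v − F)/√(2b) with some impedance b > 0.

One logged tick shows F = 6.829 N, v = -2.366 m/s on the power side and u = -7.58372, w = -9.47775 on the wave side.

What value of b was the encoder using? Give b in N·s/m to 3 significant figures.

b = 26 N·s/m

u + w = -17.0615;  u + w = √(2b)·v, so √(2b) = -17.0615/(-2.366) = 7.2111.
b = (√(2b))²/2 = 52.0000/2 = 26.0000.
(Check via u − w = 2F/√(2b): u − w = 1.8940, 2F/√(2b) = 1.8940.)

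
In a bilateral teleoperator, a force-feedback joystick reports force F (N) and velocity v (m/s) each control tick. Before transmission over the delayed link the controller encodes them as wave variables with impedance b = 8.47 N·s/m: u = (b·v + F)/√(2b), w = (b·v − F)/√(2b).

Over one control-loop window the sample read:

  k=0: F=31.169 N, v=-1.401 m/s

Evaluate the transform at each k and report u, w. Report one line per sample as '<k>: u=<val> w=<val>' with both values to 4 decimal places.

k=0: b·v=8.47×(-1.401)=-11.8665; √(2b)=4.1158; u=(-11.8665+31.169)/4.1158=4.6898, w=(-11.8665−31.169)/4.1158=-10.4561

0: u=4.6898 w=-10.4561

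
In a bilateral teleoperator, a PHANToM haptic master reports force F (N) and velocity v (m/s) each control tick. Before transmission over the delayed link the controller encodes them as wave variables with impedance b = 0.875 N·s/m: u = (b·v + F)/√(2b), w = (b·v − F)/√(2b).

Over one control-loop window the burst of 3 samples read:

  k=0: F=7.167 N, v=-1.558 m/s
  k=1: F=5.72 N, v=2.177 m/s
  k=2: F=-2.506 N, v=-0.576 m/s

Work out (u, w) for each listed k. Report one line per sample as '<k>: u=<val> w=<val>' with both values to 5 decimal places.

k=0: b·v=0.875×(-1.558)=-1.36325; √(2b)=1.32288; u=(-1.36325+7.167)/1.32288=4.38722, w=(-1.36325−7.167)/1.32288=-6.44826
k=1: b·v=0.875×2.177=1.90488; √(2b)=1.32288; u=(1.90488+5.72)/1.32288=5.76386, w=(1.90488−5.72)/1.32288=-2.88396
k=2: b·v=0.875×(-0.576)=-0.50400; √(2b)=1.32288; u=(-0.50400+(-2.506))/1.32288=-2.27535, w=(-0.50400−(-2.506))/1.32288=1.51337

0: u=4.38722 w=-6.44826
1: u=5.76386 w=-2.88396
2: u=-2.27535 w=1.51337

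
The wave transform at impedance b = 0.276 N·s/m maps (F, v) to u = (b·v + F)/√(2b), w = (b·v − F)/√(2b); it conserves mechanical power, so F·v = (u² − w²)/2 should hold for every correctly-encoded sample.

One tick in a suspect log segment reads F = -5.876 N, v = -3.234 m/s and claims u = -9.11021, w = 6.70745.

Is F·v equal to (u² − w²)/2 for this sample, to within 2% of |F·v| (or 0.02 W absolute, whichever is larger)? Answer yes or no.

F·v = (-5.876)×(-3.234) = 19.00298 W.
(u² − w²)/2 = (82.99593 − 44.98989)/2 = 19.00302 W.
|Δ| = 0.00004;  2% of max(1, |F·v|) = 0.38006.

yes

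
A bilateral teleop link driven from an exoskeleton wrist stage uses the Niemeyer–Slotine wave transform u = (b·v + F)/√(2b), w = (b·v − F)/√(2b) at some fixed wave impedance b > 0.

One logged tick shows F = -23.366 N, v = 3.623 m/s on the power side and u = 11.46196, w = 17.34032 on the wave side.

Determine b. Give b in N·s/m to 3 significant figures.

b = 31.6 N·s/m

u + w = 28.8023;  u + w = √(2b)·v, so √(2b) = 28.8023/3.623 = 7.9498.
b = (√(2b))²/2 = 63.2000/2 = 31.6000.
(Check via u − w = 2F/√(2b): u − w = -5.8784, 2F/√(2b) = -5.8784.)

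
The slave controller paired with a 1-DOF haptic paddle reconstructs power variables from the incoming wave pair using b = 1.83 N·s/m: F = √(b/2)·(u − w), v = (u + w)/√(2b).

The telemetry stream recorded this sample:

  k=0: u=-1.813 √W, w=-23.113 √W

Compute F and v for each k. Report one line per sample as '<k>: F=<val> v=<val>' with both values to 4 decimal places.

k=0: u−w=21.3000, u+w=-24.9260; √(b/2)=0.9566, √(2b)=1.9131; F=0.9566×21.3=20.3746, v=-24.9260/1.9131=-13.0290

0: F=20.3746 v=-13.0290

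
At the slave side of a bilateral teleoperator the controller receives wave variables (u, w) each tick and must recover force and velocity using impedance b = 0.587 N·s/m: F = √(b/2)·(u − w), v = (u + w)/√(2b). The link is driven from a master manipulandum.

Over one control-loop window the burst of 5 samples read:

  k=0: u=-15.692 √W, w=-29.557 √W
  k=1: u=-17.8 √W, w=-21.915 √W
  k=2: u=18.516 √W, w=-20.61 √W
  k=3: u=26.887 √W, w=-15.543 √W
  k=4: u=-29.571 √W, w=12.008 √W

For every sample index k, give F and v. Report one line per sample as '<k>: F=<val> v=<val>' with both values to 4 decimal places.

k=0: u−w=13.8650, u+w=-45.2490; √(b/2)=0.5418, √(2b)=1.0835; F=0.5418×13.865=7.5115, v=-45.2490/1.0835=-41.7614
k=1: u−w=4.1150, u+w=-39.7150; √(b/2)=0.5418, √(2b)=1.0835; F=0.5418×4.115=2.2293, v=-39.7150/1.0835=-36.6539
k=2: u−w=39.1260, u+w=-2.0940; √(b/2)=0.5418, √(2b)=1.0835; F=0.5418×39.126=21.1968, v=-2.0940/1.0835=-1.9326
k=3: u−w=42.4300, u+w=11.3440; √(b/2)=0.5418, √(2b)=1.0835; F=0.5418×42.43=22.9867, v=11.3440/1.0835=10.4697
k=4: u−w=-41.5790, u+w=-17.5630; √(b/2)=0.5418, √(2b)=1.0835; F=0.5418×(-41.579)=-22.5257, v=-17.5630/1.0835=-16.2093

0: F=7.5115 v=-41.7614
1: F=2.2293 v=-36.6539
2: F=21.1968 v=-1.9326
3: F=22.9867 v=10.4697
4: F=-22.5257 v=-16.2093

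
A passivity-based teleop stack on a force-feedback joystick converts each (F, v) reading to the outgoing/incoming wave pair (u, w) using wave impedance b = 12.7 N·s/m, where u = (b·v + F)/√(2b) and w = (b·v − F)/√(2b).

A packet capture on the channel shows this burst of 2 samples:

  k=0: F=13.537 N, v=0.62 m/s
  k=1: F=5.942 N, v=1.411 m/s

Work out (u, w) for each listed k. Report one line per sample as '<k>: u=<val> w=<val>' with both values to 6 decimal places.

k=0: b·v=12.7×0.62=7.874000; √(2b)=5.039841; u=(7.874000+13.537)/5.039841=4.248348, w=(7.874000−13.537)/5.039841=-1.123646
k=1: b·v=12.7×1.411=17.919700; √(2b)=5.039841; u=(17.919700+5.942)/5.039841=4.734613, w=(17.919700−5.942)/5.039841=2.376603

0: u=4.248348 w=-1.123646
1: u=4.734613 w=2.376603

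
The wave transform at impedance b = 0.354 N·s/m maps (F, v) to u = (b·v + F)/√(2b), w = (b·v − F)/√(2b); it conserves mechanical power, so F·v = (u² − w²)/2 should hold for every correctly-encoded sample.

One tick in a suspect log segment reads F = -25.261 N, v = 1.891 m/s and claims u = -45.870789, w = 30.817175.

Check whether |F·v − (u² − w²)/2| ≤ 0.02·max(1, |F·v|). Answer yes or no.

no

F·v = (-25.261)×1.891 = -47.768551 W.
(u² − w²)/2 = (2104.129283 − 949.698275)/2 = 577.215504 W.
|Δ| = 624.984055;  2% of max(1, |F·v|) = 0.955371.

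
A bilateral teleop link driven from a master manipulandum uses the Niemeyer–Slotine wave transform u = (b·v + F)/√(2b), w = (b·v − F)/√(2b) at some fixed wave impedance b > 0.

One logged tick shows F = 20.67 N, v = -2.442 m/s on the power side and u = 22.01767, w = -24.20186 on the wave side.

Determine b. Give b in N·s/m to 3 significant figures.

b = 0.4 N·s/m

u + w = -2.1842;  u + w = √(2b)·v, so √(2b) = -2.1842/(-2.442) = 0.8944.
b = (√(2b))²/2 = 0.8000/2 = 0.4000.
(Check via u − w = 2F/√(2b): u − w = 46.2195, 2F/√(2b) = 46.2196.)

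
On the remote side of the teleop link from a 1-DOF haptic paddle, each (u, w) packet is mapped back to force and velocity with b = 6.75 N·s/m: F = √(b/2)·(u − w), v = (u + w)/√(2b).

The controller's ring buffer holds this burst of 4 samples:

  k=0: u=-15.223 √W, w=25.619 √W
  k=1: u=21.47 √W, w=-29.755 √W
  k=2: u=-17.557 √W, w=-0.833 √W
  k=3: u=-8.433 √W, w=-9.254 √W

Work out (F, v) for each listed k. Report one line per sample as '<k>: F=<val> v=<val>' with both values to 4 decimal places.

0: F=-75.0315 v=2.8294
1: F=94.1063 v=-2.2549
2: F=-30.7239 v=-5.0051
3: F=1.5083 v=-4.8138

k=0: u−w=-40.8420, u+w=10.3960; √(b/2)=1.8371, √(2b)=3.6742; F=1.8371×(-40.842)=-75.0315, v=10.3960/3.6742=2.8294
k=1: u−w=51.2250, u+w=-8.2850; √(b/2)=1.8371, √(2b)=3.6742; F=1.8371×51.225=94.1063, v=-8.2850/3.6742=-2.2549
k=2: u−w=-16.7240, u+w=-18.3900; √(b/2)=1.8371, √(2b)=3.6742; F=1.8371×(-16.724)=-30.7239, v=-18.3900/3.6742=-5.0051
k=3: u−w=0.8210, u+w=-17.6870; √(b/2)=1.8371, √(2b)=3.6742; F=1.8371×0.821=1.5083, v=-17.6870/3.6742=-4.8138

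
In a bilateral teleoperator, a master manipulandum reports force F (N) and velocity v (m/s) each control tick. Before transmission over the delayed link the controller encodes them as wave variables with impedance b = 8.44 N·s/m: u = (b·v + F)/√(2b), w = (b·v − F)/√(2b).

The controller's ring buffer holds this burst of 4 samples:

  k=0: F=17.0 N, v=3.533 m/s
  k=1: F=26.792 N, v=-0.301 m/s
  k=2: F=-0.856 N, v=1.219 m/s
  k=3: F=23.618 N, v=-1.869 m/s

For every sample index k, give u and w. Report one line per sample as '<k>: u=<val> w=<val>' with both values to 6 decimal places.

k=0: b·v=8.44×3.533=29.818520; √(2b)=4.108528; u=(29.818520+17.0)/4.108528=11.395449, w=(29.818520−17.0)/4.108528=3.119979
k=1: b·v=8.44×(-0.301)=-2.540440; √(2b)=4.108528; u=(-2.540440+26.792)/4.108528=5.902737, w=(-2.540440−26.792)/4.108528=-7.139404
k=2: b·v=8.44×1.219=10.288360; √(2b)=4.108528; u=(10.288360+(-0.856))/4.108528=2.295801, w=(10.288360−(-0.856))/4.108528=2.712495
k=3: b·v=8.44×(-1.869)=-15.774360; √(2b)=4.108528; u=(-15.774360+23.618)/4.108528=1.909112, w=(-15.774360−23.618)/4.108528=-9.587950

0: u=11.395449 w=3.119979
1: u=5.902737 w=-7.139404
2: u=2.295801 w=2.712495
3: u=1.909112 w=-9.587950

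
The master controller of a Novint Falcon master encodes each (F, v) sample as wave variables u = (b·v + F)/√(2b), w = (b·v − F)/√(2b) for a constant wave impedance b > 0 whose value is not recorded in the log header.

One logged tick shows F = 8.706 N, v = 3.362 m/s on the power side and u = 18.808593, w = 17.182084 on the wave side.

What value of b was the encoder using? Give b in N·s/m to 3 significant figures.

b = 57.3 N·s/m

u + w = 35.990677;  u + w = √(2b)·v, so √(2b) = 35.990677/3.362 = 10.705139.
b = (√(2b))²/2 = 114.599999/2 = 57.299999.
(Check via u − w = 2F/√(2b): u − w = 1.626509, 2F/√(2b) = 1.626509.)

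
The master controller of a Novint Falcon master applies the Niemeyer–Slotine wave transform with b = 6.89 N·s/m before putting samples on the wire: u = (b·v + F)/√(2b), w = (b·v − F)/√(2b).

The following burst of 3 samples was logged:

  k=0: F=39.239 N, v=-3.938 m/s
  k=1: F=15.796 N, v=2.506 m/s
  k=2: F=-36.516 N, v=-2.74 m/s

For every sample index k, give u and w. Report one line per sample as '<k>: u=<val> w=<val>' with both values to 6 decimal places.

k=0: b·v=6.89×(-3.938)=-27.132820; √(2b)=3.712142; u=(-27.132820+39.239)/3.712142=3.261238, w=(-27.132820−39.239)/3.712142=-17.879654
k=1: b·v=6.89×2.506=17.266340; √(2b)=3.712142; u=(17.266340+15.796)/3.712142=8.906539, w=(17.266340−15.796)/3.712142=0.396089
k=2: b·v=6.89×(-2.74)=-18.878600; √(2b)=3.712142; u=(-18.878600+(-36.516))/3.712142=-14.922542, w=(-18.878600−(-36.516))/3.712142=4.751273

0: u=3.261238 w=-17.879654
1: u=8.906539 w=0.396089
2: u=-14.922542 w=4.751273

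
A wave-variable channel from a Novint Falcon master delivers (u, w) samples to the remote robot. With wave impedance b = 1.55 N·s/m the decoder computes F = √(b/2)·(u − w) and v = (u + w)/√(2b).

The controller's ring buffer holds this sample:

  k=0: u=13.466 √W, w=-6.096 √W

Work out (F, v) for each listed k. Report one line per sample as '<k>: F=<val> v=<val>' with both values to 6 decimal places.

0: F=17.221228 v=4.185879

k=0: u−w=19.562000, u+w=7.370000; √(b/2)=0.880341, √(2b)=1.760682; F=0.880341×19.562=17.221228, v=7.370000/1.760682=4.185879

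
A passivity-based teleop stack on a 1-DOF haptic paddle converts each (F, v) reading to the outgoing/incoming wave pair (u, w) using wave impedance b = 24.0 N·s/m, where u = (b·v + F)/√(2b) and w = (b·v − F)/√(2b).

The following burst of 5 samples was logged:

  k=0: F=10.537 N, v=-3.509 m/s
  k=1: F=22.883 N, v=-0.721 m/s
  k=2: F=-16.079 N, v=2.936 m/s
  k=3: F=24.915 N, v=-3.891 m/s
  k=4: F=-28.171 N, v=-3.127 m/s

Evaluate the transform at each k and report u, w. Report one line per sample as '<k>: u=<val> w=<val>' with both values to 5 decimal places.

0: u=-10.63465 w=-13.67642
1: u=0.80526 w=-5.80049
2: u=7.84980 w=12.49141
3: u=-9.88265 w=-17.07499
4: u=-14.89838 w=-6.76611

k=0: b·v=24.0×(-3.509)=-84.21600; √(2b)=6.92820; u=(-84.21600+10.537)/6.92820=-10.63465, w=(-84.21600−10.537)/6.92820=-13.67642
k=1: b·v=24.0×(-0.721)=-17.30400; √(2b)=6.92820; u=(-17.30400+22.883)/6.92820=0.80526, w=(-17.30400−22.883)/6.92820=-5.80049
k=2: b·v=24.0×2.936=70.46400; √(2b)=6.92820; u=(70.46400+(-16.079))/6.92820=7.84980, w=(70.46400−(-16.079))/6.92820=12.49141
k=3: b·v=24.0×(-3.891)=-93.38400; √(2b)=6.92820; u=(-93.38400+24.915)/6.92820=-9.88265, w=(-93.38400−24.915)/6.92820=-17.07499
k=4: b·v=24.0×(-3.127)=-75.04800; √(2b)=6.92820; u=(-75.04800+(-28.171))/6.92820=-14.89838, w=(-75.04800−(-28.171))/6.92820=-6.76611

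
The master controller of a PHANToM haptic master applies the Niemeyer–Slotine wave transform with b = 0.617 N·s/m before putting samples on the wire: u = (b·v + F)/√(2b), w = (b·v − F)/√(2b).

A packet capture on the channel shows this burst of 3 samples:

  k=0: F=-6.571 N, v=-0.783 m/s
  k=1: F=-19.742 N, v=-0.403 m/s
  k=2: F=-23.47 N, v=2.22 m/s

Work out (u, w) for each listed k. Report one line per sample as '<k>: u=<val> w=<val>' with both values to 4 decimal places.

0: u=-6.3502 w=5.4804
1: u=-17.9957 w=17.5481
2: u=-19.8948 w=22.3609

k=0: b·v=0.617×(-0.783)=-0.4831; √(2b)=1.1109; u=(-0.4831+(-6.571))/1.1109=-6.3502, w=(-0.4831−(-6.571))/1.1109=5.4804
k=1: b·v=0.617×(-0.403)=-0.2487; √(2b)=1.1109; u=(-0.2487+(-19.742))/1.1109=-17.9957, w=(-0.2487−(-19.742))/1.1109=17.5481
k=2: b·v=0.617×2.22=1.3697; √(2b)=1.1109; u=(1.3697+(-23.47))/1.1109=-19.8948, w=(1.3697−(-23.47))/1.1109=22.3609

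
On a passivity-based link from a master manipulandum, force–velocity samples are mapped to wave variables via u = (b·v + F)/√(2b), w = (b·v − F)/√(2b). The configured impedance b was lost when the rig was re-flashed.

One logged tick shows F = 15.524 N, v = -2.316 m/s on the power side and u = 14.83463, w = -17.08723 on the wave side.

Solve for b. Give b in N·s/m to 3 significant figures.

u + w = -2.25260;  u + w = √(2b)·v, so √(2b) = -2.25260/(-2.316) = 0.97263.
b = (√(2b))²/2 = 0.94600/2 = 0.47300.
(Check via u − w = 2F/√(2b): u − w = 31.92186, 2F/√(2b) = 31.92185.)

b = 0.473 N·s/m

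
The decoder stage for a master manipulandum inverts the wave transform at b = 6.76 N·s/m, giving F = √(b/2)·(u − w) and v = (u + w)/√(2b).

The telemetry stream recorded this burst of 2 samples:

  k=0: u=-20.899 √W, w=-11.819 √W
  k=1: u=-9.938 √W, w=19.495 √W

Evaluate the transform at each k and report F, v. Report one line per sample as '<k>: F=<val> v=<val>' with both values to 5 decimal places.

k=0: u−w=-9.08000, u+w=-32.71800; √(b/2)=1.83848, √(2b)=3.67696; F=1.83848×(-9.08)=-16.69338, v=-32.71800/3.67696=-8.89812
k=1: u−w=-29.43300, u+w=9.55700; √(b/2)=1.83848, √(2b)=3.67696; F=1.83848×(-29.433)=-54.11191, v=9.55700/3.67696=2.59916

0: F=-16.69338 v=-8.89812
1: F=-54.11191 v=2.59916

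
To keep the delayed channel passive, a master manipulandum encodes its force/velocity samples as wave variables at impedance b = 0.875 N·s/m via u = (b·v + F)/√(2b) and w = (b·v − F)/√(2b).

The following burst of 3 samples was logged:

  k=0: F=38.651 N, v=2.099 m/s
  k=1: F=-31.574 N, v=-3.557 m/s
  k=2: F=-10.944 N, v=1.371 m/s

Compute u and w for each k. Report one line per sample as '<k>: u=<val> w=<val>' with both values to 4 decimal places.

k=0: b·v=0.875×2.099=1.8366; √(2b)=1.3229; u=(1.8366+38.651)/1.3229=30.6058, w=(1.8366−38.651)/1.3229=-27.8291
k=1: b·v=0.875×(-3.557)=-3.1124; √(2b)=1.3229; u=(-3.1124+(-31.574))/1.3229=-26.2204, w=(-3.1124−(-31.574))/1.3229=21.5150
k=2: b·v=0.875×1.371=1.1996; √(2b)=1.3229; u=(1.1996+(-10.944))/1.3229=-7.3661, w=(1.1996−(-10.944))/1.3229=9.1797

0: u=30.6058 w=-27.8291
1: u=-26.2204 w=21.5150
2: u=-7.3661 w=9.1797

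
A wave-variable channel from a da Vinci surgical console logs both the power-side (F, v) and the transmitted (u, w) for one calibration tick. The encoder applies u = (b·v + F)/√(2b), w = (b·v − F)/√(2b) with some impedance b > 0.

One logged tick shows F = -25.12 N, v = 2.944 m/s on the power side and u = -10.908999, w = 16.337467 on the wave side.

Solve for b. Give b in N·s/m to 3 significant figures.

b = 1.7 N·s/m

u + w = 5.428468;  u + w = √(2b)·v, so √(2b) = 5.428468/2.944 = 1.843909.
b = (√(2b))²/2 = 3.400000/2 = 1.700000.
(Check via u − w = 2F/√(2b): u − w = -27.246466, 2F/√(2b) = -27.246464.)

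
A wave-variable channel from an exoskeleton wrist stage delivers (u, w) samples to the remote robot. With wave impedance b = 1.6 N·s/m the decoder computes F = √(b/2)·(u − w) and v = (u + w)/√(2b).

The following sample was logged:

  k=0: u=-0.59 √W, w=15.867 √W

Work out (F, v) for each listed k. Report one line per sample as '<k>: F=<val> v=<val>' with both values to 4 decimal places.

0: F=-14.7196 v=8.5401

k=0: u−w=-16.4570, u+w=15.2770; √(b/2)=0.8944, √(2b)=1.7889; F=0.8944×(-16.457)=-14.7196, v=15.2770/1.7889=8.5401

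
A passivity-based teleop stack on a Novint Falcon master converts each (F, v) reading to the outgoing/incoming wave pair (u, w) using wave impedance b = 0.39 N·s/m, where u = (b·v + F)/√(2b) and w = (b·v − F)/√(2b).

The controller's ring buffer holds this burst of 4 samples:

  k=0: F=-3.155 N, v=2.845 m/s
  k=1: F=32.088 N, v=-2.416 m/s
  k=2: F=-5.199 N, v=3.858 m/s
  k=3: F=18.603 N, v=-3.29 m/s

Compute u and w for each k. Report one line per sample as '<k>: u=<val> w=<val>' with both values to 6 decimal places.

k=0: b·v=0.39×2.845=1.109550; √(2b)=0.883176; u=(1.109550+(-3.155))/0.883176=-2.316016, w=(1.109550−(-3.155))/0.883176=4.828652
k=1: b·v=0.39×(-2.416)=-0.942240; √(2b)=0.883176; u=(-0.942240+32.088)/0.883176=35.265629, w=(-0.942240−32.088)/0.883176=-37.399382
k=2: b·v=0.39×3.858=1.504620; √(2b)=0.883176; u=(1.504620+(-5.199))/0.883176=-4.183062, w=(1.504620−(-5.199))/0.883176=7.590355
k=3: b·v=0.39×(-3.29)=-1.283100; √(2b)=0.883176; u=(-1.283100+18.603)/0.883176=19.610925, w=(-1.283100−18.603)/0.883176=-22.516574

0: u=-2.316016 w=4.828652
1: u=35.265629 w=-37.399382
2: u=-4.183062 w=7.590355
3: u=19.610925 w=-22.516574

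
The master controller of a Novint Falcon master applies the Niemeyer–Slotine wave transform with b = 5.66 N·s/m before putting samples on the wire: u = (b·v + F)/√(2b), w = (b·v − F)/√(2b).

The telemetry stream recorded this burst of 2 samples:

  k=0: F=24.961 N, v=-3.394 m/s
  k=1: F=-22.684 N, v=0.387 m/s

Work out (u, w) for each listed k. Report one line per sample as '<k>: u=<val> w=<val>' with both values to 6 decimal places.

0: u=1.709295 w=-13.128479
1: u=-6.091084 w=7.393154

k=0: b·v=5.66×(-3.394)=-19.210040; √(2b)=3.364521; u=(-19.210040+24.961)/3.364521=1.709295, w=(-19.210040−24.961)/3.364521=-13.128479
k=1: b·v=5.66×0.387=2.190420; √(2b)=3.364521; u=(2.190420+(-22.684))/3.364521=-6.091084, w=(2.190420−(-22.684))/3.364521=7.393154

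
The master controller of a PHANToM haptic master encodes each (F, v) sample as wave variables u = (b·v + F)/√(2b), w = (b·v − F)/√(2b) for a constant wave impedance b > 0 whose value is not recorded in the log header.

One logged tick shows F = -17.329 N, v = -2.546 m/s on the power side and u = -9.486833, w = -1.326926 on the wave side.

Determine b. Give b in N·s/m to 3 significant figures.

u + w = -10.813759;  u + w = √(2b)·v, so √(2b) = -10.813759/(-2.546) = 4.247352.
b = (√(2b))²/2 = 18.040002/2 = 9.020001.
(Check via u − w = 2F/√(2b): u − w = -8.159907, 2F/√(2b) = -8.159907.)

b = 9.02 N·s/m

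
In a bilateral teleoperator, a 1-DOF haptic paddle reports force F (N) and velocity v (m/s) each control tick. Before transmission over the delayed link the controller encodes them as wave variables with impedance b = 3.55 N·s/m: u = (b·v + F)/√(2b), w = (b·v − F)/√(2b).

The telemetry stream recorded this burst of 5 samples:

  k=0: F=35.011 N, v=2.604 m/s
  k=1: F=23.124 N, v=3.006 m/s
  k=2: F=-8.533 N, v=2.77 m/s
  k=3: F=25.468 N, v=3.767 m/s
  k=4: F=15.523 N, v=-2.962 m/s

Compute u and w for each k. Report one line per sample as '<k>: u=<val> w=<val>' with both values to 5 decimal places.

0: u=16.60868 w=-9.67011
1: u=12.68315 w=-4.67342
2: u=0.48807 w=6.89282
3: u=14.57671 w=-4.53923
4: u=1.87943 w=-9.77192

k=0: b·v=3.55×2.604=9.24420; √(2b)=2.66458; u=(9.24420+35.011)/2.66458=16.60868, w=(9.24420−35.011)/2.66458=-9.67011
k=1: b·v=3.55×3.006=10.67130; √(2b)=2.66458; u=(10.67130+23.124)/2.66458=12.68315, w=(10.67130−23.124)/2.66458=-4.67342
k=2: b·v=3.55×2.77=9.83350; √(2b)=2.66458; u=(9.83350+(-8.533))/2.66458=0.48807, w=(9.83350−(-8.533))/2.66458=6.89282
k=3: b·v=3.55×3.767=13.37285; √(2b)=2.66458; u=(13.37285+25.468)/2.66458=14.57671, w=(13.37285−25.468)/2.66458=-4.53923
k=4: b·v=3.55×(-2.962)=-10.51510; √(2b)=2.66458; u=(-10.51510+15.523)/2.66458=1.87943, w=(-10.51510−15.523)/2.66458=-9.77192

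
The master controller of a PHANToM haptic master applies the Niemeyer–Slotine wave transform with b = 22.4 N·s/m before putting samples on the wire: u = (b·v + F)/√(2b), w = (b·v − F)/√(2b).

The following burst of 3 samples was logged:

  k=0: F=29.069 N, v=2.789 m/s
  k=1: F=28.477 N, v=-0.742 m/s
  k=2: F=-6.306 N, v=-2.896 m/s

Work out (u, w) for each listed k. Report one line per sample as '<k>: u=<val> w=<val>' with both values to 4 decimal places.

k=0: b·v=22.4×2.789=62.4736; √(2b)=6.6933; u=(62.4736+29.069)/6.6933=13.6768, w=(62.4736−29.069)/6.6933=4.9908
k=1: b·v=22.4×(-0.742)=-16.6208; √(2b)=6.6933; u=(-16.6208+28.477)/6.6933=1.7714, w=(-16.6208−28.477)/6.6933=-6.7378
k=2: b·v=22.4×(-2.896)=-64.8704; √(2b)=6.6933; u=(-64.8704+(-6.306))/6.6933=-10.6340, w=(-64.8704−(-6.306))/6.6933=-8.7497

0: u=13.6768 w=4.9908
1: u=1.7714 w=-6.7378
2: u=-10.6340 w=-8.7497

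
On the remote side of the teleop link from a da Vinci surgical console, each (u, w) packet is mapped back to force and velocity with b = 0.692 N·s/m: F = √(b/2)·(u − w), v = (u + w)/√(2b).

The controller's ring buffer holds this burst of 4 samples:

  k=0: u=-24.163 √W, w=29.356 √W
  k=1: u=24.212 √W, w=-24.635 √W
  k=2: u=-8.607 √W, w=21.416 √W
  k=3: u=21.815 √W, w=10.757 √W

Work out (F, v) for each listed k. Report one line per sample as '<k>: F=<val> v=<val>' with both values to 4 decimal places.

k=0: u−w=-53.5190, u+w=5.1930; √(b/2)=0.5882, √(2b)=1.1764; F=0.5882×(-53.519)=-31.4808, v=5.1930/1.1764=4.4142
k=1: u−w=48.8470, u+w=-0.4230; √(b/2)=0.5882, √(2b)=1.1764; F=0.5882×48.847=28.7327, v=-0.4230/1.1764=-0.3596
k=2: u−w=-30.0230, u+w=12.8090; √(b/2)=0.5882, √(2b)=1.1764; F=0.5882×(-30.023)=-17.6601, v=12.8090/1.1764=10.8880
k=3: u−w=11.0580, u+w=32.5720; √(b/2)=0.5882, √(2b)=1.1764; F=0.5882×11.058=6.5045, v=32.5720/1.1764=27.6870

0: F=-31.4808 v=4.4142
1: F=28.7327 v=-0.3596
2: F=-17.6601 v=10.8880
3: F=6.5045 v=27.6870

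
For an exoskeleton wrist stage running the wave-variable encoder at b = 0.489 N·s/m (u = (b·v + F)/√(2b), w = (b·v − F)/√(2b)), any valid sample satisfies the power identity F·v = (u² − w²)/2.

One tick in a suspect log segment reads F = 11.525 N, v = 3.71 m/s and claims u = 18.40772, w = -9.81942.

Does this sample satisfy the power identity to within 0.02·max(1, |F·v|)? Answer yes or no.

no

F·v = 11.525×3.71 = 42.75775 W.
(u² − w²)/2 = (338.84416 − 96.42101)/2 = 121.21157 W.
|Δ| = 78.45382;  2% of max(1, |F·v|) = 0.85515.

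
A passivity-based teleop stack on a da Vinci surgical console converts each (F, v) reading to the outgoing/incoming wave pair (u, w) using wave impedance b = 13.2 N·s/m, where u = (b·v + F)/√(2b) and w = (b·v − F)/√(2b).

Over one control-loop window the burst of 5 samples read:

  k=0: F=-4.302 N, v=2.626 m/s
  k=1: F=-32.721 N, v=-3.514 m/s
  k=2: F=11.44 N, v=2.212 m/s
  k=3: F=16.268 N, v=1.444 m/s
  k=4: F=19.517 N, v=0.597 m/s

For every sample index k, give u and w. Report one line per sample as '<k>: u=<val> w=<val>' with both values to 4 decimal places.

k=0: b·v=13.2×2.626=34.6632; √(2b)=5.1381; u=(34.6632+(-4.302))/5.1381=5.9090, w=(34.6632−(-4.302))/5.1381=7.5836
k=1: b·v=13.2×(-3.514)=-46.3848; √(2b)=5.1381; u=(-46.3848+(-32.721))/5.1381=-15.3959, w=(-46.3848−(-32.721))/5.1381=-2.6593
k=2: b·v=13.2×2.212=29.1984; √(2b)=5.1381; u=(29.1984+11.44)/5.1381=7.9092, w=(29.1984−11.44)/5.1381=3.4562
k=3: b·v=13.2×1.444=19.0608; √(2b)=5.1381; u=(19.0608+16.268)/5.1381=6.8759, w=(19.0608−16.268)/5.1381=0.5435
k=4: b·v=13.2×0.597=7.8804; √(2b)=5.1381; u=(7.8804+19.517)/5.1381=5.3322, w=(7.8804−19.517)/5.1381=-2.2648

0: u=5.9090 w=7.5836
1: u=-15.3959 w=-2.6593
2: u=7.9092 w=3.4562
3: u=6.8759 w=0.5435
4: u=5.3322 w=-2.2648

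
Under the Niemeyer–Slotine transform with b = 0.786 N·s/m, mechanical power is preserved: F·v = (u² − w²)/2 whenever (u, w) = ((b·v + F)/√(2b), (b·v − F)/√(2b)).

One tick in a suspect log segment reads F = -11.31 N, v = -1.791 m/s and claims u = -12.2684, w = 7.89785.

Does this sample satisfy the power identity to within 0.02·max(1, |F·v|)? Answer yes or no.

no

F·v = (-11.31)×(-1.791) = 20.25621 W.
(u² − w²)/2 = (150.51364 − 62.37603)/2 = 44.06880 W.
|Δ| = 23.81259;  2% of max(1, |F·v|) = 0.40512.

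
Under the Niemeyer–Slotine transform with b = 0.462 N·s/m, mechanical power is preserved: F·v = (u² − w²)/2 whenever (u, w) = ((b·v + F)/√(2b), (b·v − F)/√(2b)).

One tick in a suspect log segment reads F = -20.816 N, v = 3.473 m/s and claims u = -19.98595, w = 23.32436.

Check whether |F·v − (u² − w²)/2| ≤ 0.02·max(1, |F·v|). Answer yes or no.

F·v = (-20.816)×3.473 = -72.2940 W.
(u² − w²)/2 = (399.4382 − 544.0258)/2 = -72.2938 W.
|Δ| = 0.0002;  2% of max(1, |F·v|) = 1.4459.

yes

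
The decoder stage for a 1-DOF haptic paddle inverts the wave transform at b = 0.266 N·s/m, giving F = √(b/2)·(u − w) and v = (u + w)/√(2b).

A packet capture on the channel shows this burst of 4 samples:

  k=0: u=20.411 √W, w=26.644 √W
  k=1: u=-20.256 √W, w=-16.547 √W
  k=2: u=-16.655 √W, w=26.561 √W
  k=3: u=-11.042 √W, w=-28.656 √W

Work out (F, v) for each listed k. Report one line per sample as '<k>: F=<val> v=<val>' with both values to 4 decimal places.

k=0: u−w=-6.2330, u+w=47.0550; √(b/2)=0.3647, √(2b)=0.7294; F=0.3647×(-6.233)=-2.2731, v=47.0550/0.7294=64.5134
k=1: u−w=-3.7090, u+w=-36.8030; √(b/2)=0.3647, √(2b)=0.7294; F=0.3647×(-3.709)=-1.3526, v=-36.8030/0.7294=-50.4577
k=2: u−w=-43.2160, u+w=9.9060; √(b/2)=0.3647, √(2b)=0.7294; F=0.3647×(-43.216)=-15.7605, v=9.9060/0.7294=13.5813
k=3: u−w=17.6140, u+w=-39.6980; √(b/2)=0.3647, √(2b)=0.7294; F=0.3647×17.614=6.4237, v=-39.6980/0.7294=-54.4268

0: F=-2.2731 v=64.5134
1: F=-1.3526 v=-50.4577
2: F=-15.7605 v=13.5813
3: F=6.4237 v=-54.4268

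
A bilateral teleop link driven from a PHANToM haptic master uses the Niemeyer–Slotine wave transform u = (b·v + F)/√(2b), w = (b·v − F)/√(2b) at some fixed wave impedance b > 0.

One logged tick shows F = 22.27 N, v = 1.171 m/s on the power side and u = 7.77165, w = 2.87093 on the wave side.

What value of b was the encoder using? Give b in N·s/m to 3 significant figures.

b = 41.3 N·s/m

u + w = 10.64258;  u + w = √(2b)·v, so √(2b) = 10.64258/1.171 = 9.08845.
b = (√(2b))²/2 = 82.60000/2 = 41.30000.
(Check via u − w = 2F/√(2b): u − w = 4.90072, 2F/√(2b) = 4.90072.)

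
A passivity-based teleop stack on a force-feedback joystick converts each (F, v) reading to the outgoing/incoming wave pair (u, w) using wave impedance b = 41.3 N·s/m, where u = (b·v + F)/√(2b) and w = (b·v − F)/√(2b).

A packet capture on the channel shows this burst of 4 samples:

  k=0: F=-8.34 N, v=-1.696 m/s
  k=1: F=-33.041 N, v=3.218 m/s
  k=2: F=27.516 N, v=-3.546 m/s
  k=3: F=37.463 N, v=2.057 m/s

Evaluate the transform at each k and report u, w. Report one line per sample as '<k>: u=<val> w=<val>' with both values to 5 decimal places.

0: u=-8.62466 w=-6.78936
1: u=10.98783 w=18.25881
2: u=-13.08625 w=-19.14141
3: u=13.46952 w=5.22543

k=0: b·v=41.3×(-1.696)=-70.04480; √(2b)=9.08845; u=(-70.04480+(-8.34))/9.08845=-8.62466, w=(-70.04480−(-8.34))/9.08845=-6.78936
k=1: b·v=41.3×3.218=132.90340; √(2b)=9.08845; u=(132.90340+(-33.041))/9.08845=10.98783, w=(132.90340−(-33.041))/9.08845=18.25881
k=2: b·v=41.3×(-3.546)=-146.44980; √(2b)=9.08845; u=(-146.44980+27.516)/9.08845=-13.08625, w=(-146.44980−27.516)/9.08845=-19.14141
k=3: b·v=41.3×2.057=84.95410; √(2b)=9.08845; u=(84.95410+37.463)/9.08845=13.46952, w=(84.95410−37.463)/9.08845=5.22543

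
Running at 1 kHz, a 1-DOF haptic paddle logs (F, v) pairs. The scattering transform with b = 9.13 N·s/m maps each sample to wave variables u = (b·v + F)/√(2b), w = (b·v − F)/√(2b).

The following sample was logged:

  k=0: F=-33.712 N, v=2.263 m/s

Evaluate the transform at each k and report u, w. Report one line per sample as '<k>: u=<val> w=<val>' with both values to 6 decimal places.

k=0: b·v=9.13×2.263=20.661190; √(2b)=4.273172; u=(20.661190+(-33.712))/4.273172=-3.054127, w=(20.661190−(-33.712))/4.273172=12.724315

0: u=-3.054127 w=12.724315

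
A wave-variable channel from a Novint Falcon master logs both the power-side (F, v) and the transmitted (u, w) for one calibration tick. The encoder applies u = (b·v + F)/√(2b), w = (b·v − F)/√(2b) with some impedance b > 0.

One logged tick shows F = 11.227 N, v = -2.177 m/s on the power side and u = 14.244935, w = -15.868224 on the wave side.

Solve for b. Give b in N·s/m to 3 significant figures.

u + w = -1.623289;  u + w = √(2b)·v, so √(2b) = -1.623289/(-2.177) = 0.745654.
b = (√(2b))²/2 = 0.556000/2 = 0.278000.
(Check via u − w = 2F/√(2b): u − w = 30.113159, 2F/√(2b) = 30.113158.)

b = 0.278 N·s/m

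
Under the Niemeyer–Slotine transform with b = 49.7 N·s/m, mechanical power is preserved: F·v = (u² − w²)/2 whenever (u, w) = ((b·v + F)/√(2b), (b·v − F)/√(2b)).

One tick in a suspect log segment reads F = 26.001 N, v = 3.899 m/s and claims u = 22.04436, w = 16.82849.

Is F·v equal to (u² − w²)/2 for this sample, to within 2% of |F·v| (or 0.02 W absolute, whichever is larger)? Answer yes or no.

yes

F·v = 26.001×3.899 = 101.37790 W.
(u² − w²)/2 = (485.95381 − 283.19808)/2 = 101.37787 W.
|Δ| = 0.00003;  2% of max(1, |F·v|) = 2.02756.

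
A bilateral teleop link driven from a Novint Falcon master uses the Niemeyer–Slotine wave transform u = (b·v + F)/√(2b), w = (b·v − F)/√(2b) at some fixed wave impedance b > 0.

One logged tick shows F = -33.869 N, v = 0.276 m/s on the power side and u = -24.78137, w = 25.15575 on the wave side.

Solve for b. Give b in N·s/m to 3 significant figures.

b = 0.92 N·s/m

u + w = 0.3744;  u + w = √(2b)·v, so √(2b) = 0.3744/0.276 = 1.3564.
b = (√(2b))²/2 = 1.8400/2 = 0.9200.
(Check via u − w = 2F/√(2b): u − w = -49.9371, 2F/√(2b) = -49.9377.)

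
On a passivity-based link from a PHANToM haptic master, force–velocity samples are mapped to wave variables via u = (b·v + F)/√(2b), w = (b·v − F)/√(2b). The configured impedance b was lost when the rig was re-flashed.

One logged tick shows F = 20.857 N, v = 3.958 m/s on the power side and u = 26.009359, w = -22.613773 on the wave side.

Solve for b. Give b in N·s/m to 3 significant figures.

b = 0.368 N·s/m

u + w = 3.395586;  u + w = √(2b)·v, so √(2b) = 3.395586/3.958 = 0.857904.
b = (√(2b))²/2 = 0.736000/2 = 0.368000.
(Check via u − w = 2F/√(2b): u − w = 48.623132, 2F/√(2b) = 48.623128.)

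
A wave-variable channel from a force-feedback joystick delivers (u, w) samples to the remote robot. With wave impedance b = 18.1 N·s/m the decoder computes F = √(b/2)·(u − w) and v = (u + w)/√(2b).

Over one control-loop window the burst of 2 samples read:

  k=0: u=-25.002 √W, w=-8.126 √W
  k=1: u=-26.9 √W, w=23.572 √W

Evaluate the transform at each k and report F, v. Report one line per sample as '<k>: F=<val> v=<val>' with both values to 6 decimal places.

0: F=-50.768439 v=-5.506060
1: F=-151.836017 v=-0.553132

k=0: u−w=-16.876000, u+w=-33.128000; √(b/2)=3.008322, √(2b)=6.016644; F=3.008322×(-16.876)=-50.768439, v=-33.128000/6.016644=-5.506060
k=1: u−w=-50.472000, u+w=-3.328000; √(b/2)=3.008322, √(2b)=6.016644; F=3.008322×(-50.472)=-151.836017, v=-3.328000/6.016644=-0.553132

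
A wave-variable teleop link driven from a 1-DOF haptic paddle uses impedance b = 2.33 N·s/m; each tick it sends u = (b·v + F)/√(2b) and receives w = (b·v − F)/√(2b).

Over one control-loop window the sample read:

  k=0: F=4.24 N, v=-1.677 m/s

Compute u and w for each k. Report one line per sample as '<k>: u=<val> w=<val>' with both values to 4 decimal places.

0: u=0.1541 w=-3.7742

k=0: b·v=2.33×(-1.677)=-3.9074; √(2b)=2.1587; u=(-3.9074+4.24)/2.1587=0.1541, w=(-3.9074−4.24)/2.1587=-3.7742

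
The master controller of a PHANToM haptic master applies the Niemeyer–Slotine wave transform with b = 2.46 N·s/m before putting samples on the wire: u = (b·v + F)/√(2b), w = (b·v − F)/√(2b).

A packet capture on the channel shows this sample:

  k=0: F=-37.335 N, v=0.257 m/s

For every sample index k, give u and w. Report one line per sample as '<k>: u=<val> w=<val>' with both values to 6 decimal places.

0: u=-16.546891 w=17.116945

k=0: b·v=2.46×0.257=0.632220; √(2b)=2.218107; u=(0.632220+(-37.335))/2.218107=-16.546891, w=(0.632220−(-37.335))/2.218107=17.116945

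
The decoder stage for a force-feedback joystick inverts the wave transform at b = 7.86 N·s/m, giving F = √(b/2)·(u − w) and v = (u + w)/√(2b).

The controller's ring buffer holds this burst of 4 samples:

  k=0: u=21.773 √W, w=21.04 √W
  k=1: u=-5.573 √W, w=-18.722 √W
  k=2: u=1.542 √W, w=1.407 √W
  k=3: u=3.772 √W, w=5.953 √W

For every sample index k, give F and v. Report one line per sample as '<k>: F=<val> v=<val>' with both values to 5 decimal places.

k=0: u−w=0.73300, u+w=42.81300; √(b/2)=1.98242, √(2b)=3.96485; F=1.98242×0.733=1.45312, v=42.81300/3.96485=10.79815
k=1: u−w=13.14900, u+w=-24.29500; √(b/2)=1.98242, √(2b)=3.96485; F=1.98242×13.149=26.06688, v=-24.29500/3.96485=-6.12760
k=2: u−w=0.13500, u+w=2.94900; √(b/2)=1.98242, √(2b)=3.96485; F=1.98242×0.135=0.26763, v=2.94900/3.96485=0.74379
k=3: u−w=-2.18100, u+w=9.72500; √(b/2)=1.98242, √(2b)=3.96485; F=1.98242×(-2.181)=-4.32366, v=9.72500/3.96485=2.45281

0: F=1.45312 v=10.79815
1: F=26.06688 v=-6.12760
2: F=0.26763 v=0.74379
3: F=-4.32366 v=2.45281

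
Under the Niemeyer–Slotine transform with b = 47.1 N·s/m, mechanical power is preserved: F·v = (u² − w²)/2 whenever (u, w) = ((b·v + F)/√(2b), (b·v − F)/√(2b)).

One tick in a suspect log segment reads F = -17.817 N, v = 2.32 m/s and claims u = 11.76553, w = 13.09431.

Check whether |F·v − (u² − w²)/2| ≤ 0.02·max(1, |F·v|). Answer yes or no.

F·v = (-17.817)×2.32 = -41.3354 W.
(u² − w²)/2 = (138.4277 − 171.4610)/2 = -16.5166 W.
|Δ| = 24.8188;  2% of max(1, |F·v|) = 0.8267.

no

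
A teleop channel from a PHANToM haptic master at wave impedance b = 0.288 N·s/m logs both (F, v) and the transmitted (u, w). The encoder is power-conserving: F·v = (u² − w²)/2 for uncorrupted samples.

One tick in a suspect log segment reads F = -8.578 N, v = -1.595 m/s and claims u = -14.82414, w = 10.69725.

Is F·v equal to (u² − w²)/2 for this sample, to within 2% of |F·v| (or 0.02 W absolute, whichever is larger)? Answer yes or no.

no

F·v = (-8.578)×(-1.595) = 13.6819 W.
(u² − w²)/2 = (219.7551 − 114.4312)/2 = 52.6620 W.
|Δ| = 38.9801;  2% of max(1, |F·v|) = 0.2736.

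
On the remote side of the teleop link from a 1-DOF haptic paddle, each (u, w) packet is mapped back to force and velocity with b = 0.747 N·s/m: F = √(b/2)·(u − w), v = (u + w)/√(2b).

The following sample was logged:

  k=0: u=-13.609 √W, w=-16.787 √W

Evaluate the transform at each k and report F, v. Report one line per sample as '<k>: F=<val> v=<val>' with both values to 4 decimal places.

k=0: u−w=3.1780, u+w=-30.3960; √(b/2)=0.6111, √(2b)=1.2223; F=0.6111×3.178=1.9422, v=-30.3960/1.2223=-24.8680

0: F=1.9422 v=-24.8680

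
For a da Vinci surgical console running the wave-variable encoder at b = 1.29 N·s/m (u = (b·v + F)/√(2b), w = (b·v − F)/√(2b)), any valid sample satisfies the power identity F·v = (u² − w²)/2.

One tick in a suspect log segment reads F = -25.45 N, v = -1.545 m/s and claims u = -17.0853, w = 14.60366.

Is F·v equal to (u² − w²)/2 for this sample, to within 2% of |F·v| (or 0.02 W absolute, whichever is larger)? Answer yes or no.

F·v = (-25.45)×(-1.545) = 39.32025 W.
(u² − w²)/2 = (291.90748 − 213.26689)/2 = 39.32030 W.
|Δ| = 0.00005;  2% of max(1, |F·v|) = 0.78640.

yes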